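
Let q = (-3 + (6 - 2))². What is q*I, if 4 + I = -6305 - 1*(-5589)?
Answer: -720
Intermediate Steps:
q = 1 (q = (-3 + 4)² = 1² = 1)
I = -720 (I = -4 + (-6305 - 1*(-5589)) = -4 + (-6305 + 5589) = -4 - 716 = -720)
q*I = 1*(-720) = -720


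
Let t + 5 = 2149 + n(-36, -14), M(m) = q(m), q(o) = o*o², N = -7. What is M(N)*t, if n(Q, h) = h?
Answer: -730590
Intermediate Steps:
q(o) = o³
M(m) = m³
t = 2130 (t = -5 + (2149 - 14) = -5 + 2135 = 2130)
M(N)*t = (-7)³*2130 = -343*2130 = -730590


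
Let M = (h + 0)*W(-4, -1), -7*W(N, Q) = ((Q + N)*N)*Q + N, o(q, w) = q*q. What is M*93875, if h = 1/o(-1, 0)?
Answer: 2253000/7 ≈ 3.2186e+5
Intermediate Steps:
o(q, w) = q²
W(N, Q) = -N/7 - N*Q*(N + Q)/7 (W(N, Q) = -(((Q + N)*N)*Q + N)/7 = -(((N + Q)*N)*Q + N)/7 = -((N*(N + Q))*Q + N)/7 = -(N*Q*(N + Q) + N)/7 = -(N + N*Q*(N + Q))/7 = -N/7 - N*Q*(N + Q)/7)
h = 1 (h = 1/((-1)²) = 1/1 = 1)
M = 24/7 (M = (1 + 0)*(-⅐*(-4)*(1 + (-1)² - 4*(-1))) = 1*(-⅐*(-4)*(1 + 1 + 4)) = 1*(-⅐*(-4)*6) = 1*(24/7) = 24/7 ≈ 3.4286)
M*93875 = (24/7)*93875 = 2253000/7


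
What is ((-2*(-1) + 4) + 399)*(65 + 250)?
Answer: 127575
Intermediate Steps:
((-2*(-1) + 4) + 399)*(65 + 250) = ((2 + 4) + 399)*315 = (6 + 399)*315 = 405*315 = 127575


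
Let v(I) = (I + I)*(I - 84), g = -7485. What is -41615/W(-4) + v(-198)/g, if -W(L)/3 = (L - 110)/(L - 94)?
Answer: 5081276521/426645 ≈ 11910.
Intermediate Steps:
W(L) = -3*(-110 + L)/(-94 + L) (W(L) = -3*(L - 110)/(L - 94) = -3*(-110 + L)/(-94 + L))
v(I) = 2*I*(-84 + I) (v(I) = (2*I)*(-84 + I) = 2*I*(-84 + I))
-41615/W(-4) + v(-198)/g = -41615*(-94 - 4)/(3*(110 - 1*(-4))) + (2*(-198)*(-84 - 198))/(-7485) = -41615*(-98/(3*(110 + 4))) + (2*(-198)*(-282))*(-1/7485) = -41615/(3*(-1/98)*114) + 111672*(-1/7485) = -41615/(-171/49) - 37224/2495 = -41615*(-49/171) - 37224/2495 = 2039135/171 - 37224/2495 = 5081276521/426645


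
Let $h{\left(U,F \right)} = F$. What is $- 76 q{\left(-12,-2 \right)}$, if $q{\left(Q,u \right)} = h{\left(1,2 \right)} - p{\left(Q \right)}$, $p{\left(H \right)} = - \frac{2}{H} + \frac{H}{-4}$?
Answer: $\frac{266}{3} \approx 88.667$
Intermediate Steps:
$p{\left(H \right)} = - \frac{2}{H} - \frac{H}{4}$ ($p{\left(H \right)} = - \frac{2}{H} + H \left(- \frac{1}{4}\right) = - \frac{2}{H} - \frac{H}{4}$)
$q{\left(Q,u \right)} = 2 + \frac{2}{Q} + \frac{Q}{4}$ ($q{\left(Q,u \right)} = 2 - \left(- \frac{2}{Q} - \frac{Q}{4}\right) = 2 + \left(\frac{2}{Q} + \frac{Q}{4}\right) = 2 + \frac{2}{Q} + \frac{Q}{4}$)
$- 76 q{\left(-12,-2 \right)} = - 76 \left(2 + \frac{2}{-12} + \frac{1}{4} \left(-12\right)\right) = - 76 \left(2 + 2 \left(- \frac{1}{12}\right) - 3\right) = - 76 \left(2 - \frac{1}{6} - 3\right) = \left(-76\right) \left(- \frac{7}{6}\right) = \frac{266}{3}$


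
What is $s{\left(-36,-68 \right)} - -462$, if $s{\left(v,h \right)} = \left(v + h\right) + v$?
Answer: $322$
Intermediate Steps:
$s{\left(v,h \right)} = h + 2 v$ ($s{\left(v,h \right)} = \left(h + v\right) + v = h + 2 v$)
$s{\left(-36,-68 \right)} - -462 = \left(-68 + 2 \left(-36\right)\right) - -462 = \left(-68 - 72\right) + 462 = -140 + 462 = 322$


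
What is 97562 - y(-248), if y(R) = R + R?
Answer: 98058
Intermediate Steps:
y(R) = 2*R
97562 - y(-248) = 97562 - 2*(-248) = 97562 - 1*(-496) = 97562 + 496 = 98058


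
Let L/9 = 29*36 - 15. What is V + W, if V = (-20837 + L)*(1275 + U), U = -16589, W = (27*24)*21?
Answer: 177288472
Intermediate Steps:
W = 13608 (W = 648*21 = 13608)
L = 9261 (L = 9*(29*36 - 15) = 9*(1044 - 15) = 9*1029 = 9261)
V = 177274864 (V = (-20837 + 9261)*(1275 - 16589) = -11576*(-15314) = 177274864)
V + W = 177274864 + 13608 = 177288472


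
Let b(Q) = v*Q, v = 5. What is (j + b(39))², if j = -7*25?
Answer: 400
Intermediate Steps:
j = -175
b(Q) = 5*Q
(j + b(39))² = (-175 + 5*39)² = (-175 + 195)² = 20² = 400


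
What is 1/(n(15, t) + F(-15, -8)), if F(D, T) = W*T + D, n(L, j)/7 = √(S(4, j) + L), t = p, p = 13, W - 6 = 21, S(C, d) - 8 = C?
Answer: -11/2478 - √3/2478 ≈ -0.0051380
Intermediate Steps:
S(C, d) = 8 + C
W = 27 (W = 6 + 21 = 27)
t = 13
n(L, j) = 7*√(12 + L) (n(L, j) = 7*√((8 + 4) + L) = 7*√(12 + L))
F(D, T) = D + 27*T (F(D, T) = 27*T + D = D + 27*T)
1/(n(15, t) + F(-15, -8)) = 1/(7*√(12 + 15) + (-15 + 27*(-8))) = 1/(7*√27 + (-15 - 216)) = 1/(7*(3*√3) - 231) = 1/(21*√3 - 231) = 1/(-231 + 21*√3)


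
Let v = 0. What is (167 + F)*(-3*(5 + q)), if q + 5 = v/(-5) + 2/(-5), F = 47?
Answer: 1284/5 ≈ 256.80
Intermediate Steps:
q = -27/5 (q = -5 + (0/(-5) + 2/(-5)) = -5 + (0*(-⅕) + 2*(-⅕)) = -5 + (0 - ⅖) = -5 - ⅖ = -27/5 ≈ -5.4000)
(167 + F)*(-3*(5 + q)) = (167 + 47)*(-3*(5 - 27/5)) = 214*(-3*(-⅖)) = 214*(6/5) = 1284/5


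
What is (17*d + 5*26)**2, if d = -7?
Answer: 121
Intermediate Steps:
(17*d + 5*26)**2 = (17*(-7) + 5*26)**2 = (-119 + 130)**2 = 11**2 = 121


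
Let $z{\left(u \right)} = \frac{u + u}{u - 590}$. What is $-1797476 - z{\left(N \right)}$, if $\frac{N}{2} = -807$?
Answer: $- \frac{990410083}{551} \approx -1.7975 \cdot 10^{6}$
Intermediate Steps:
$N = -1614$ ($N = 2 \left(-807\right) = -1614$)
$z{\left(u \right)} = \frac{2 u}{-590 + u}$
$-1797476 - z{\left(N \right)} = -1797476 - 2 \left(-1614\right) \frac{1}{-590 - 1614} = -1797476 - 2 \left(-1614\right) \frac{1}{-2204} = -1797476 - 2 \left(-1614\right) \left(- \frac{1}{2204}\right) = -1797476 - \frac{807}{551} = - \frac{990410083}{551}$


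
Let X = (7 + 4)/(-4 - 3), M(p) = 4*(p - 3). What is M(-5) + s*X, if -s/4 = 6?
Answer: 40/7 ≈ 5.7143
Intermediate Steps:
s = -24 (s = -4*6 = -24)
M(p) = -12 + 4*p (M(p) = 4*(-3 + p) = -12 + 4*p)
X = -11/7 (X = 11/(-7) = 11*(-⅐) = -11/7 ≈ -1.5714)
M(-5) + s*X = (-12 + 4*(-5)) - 24*(-11/7) = (-12 - 20) + 264/7 = -32 + 264/7 = 40/7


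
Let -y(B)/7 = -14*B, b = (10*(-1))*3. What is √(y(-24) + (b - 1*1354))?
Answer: 2*I*√934 ≈ 61.123*I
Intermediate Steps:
b = -30 (b = -10*3 = -30)
y(B) = 98*B (y(B) = -(-98)*B = 98*B)
√(y(-24) + (b - 1*1354)) = √(98*(-24) + (-30 - 1*1354)) = √(-2352 + (-30 - 1354)) = √(-2352 - 1384) = √(-3736) = 2*I*√934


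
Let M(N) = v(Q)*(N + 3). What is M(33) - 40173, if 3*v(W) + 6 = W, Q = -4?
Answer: -40293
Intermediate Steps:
v(W) = -2 + W/3
M(N) = -10 - 10*N/3 (M(N) = (-2 + (1/3)*(-4))*(N + 3) = (-2 - 4/3)*(3 + N) = -10*(3 + N)/3 = -10 - 10*N/3)
M(33) - 40173 = (-10 - 10/3*33) - 40173 = (-10 - 110) - 40173 = -120 - 40173 = -40293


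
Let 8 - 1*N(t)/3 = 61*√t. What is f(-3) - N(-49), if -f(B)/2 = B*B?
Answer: -42 + 1281*I ≈ -42.0 + 1281.0*I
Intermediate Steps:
N(t) = 24 - 183*√t
f(B) = -2*B² (f(B) = -2*B*B = -2*B²)
f(-3) - N(-49) = -2*(-3)² - (24 - 1281*I) = -2*9 - (24 - 1281*I) = -18 - (24 - 1281*I) = -18 + (-24 + 1281*I) = -42 + 1281*I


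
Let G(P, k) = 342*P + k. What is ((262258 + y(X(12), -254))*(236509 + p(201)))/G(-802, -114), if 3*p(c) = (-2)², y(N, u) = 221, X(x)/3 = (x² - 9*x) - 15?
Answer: -2140655027/9462 ≈ -2.2624e+5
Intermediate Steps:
X(x) = -45 - 27*x + 3*x² (X(x) = 3*((x² - 9*x) - 15) = 3*(-15 + x² - 9*x) = -45 - 27*x + 3*x²)
p(c) = 4/3 (p(c) = (⅓)*(-2)² = (⅓)*4 = 4/3)
G(P, k) = k + 342*P
((262258 + y(X(12), -254))*(236509 + p(201)))/G(-802, -114) = ((262258 + 221)*(236509 + 4/3))/(-114 + 342*(-802)) = (262479*(709531/3))/(-114 - 274284) = 62078995783/(-274398) = 62078995783*(-1/274398) = -2140655027/9462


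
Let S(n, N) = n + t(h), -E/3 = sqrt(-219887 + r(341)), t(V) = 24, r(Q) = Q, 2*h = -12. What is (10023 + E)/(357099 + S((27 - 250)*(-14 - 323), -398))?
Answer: 39/1682 - 9*I*sqrt(24394)/432274 ≈ 0.023187 - 0.0032518*I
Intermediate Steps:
h = -6 (h = (1/2)*(-12) = -6)
E = -9*I*sqrt(24394) (E = -3*sqrt(-219887 + 341) = -9*I*sqrt(24394) ≈ -1405.7*I)
S(n, N) = 24 + n (S(n, N) = n + 24 = 24 + n)
(10023 + E)/(357099 + S((27 - 250)*(-14 - 323), -398)) = (10023 - 9*I*sqrt(24394))/(357099 + (24 + (27 - 250)*(-14 - 323))) = (10023 - 9*I*sqrt(24394))/(357099 + (24 - 223*(-337))) = (10023 - 9*I*sqrt(24394))/(357099 + (24 + 75151)) = (10023 - 9*I*sqrt(24394))/(357099 + 75175) = (10023 - 9*I*sqrt(24394))/432274 = (10023 - 9*I*sqrt(24394))*(1/432274) = 39/1682 - 9*I*sqrt(24394)/432274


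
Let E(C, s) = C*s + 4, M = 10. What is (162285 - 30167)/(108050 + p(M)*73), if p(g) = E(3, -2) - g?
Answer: 66059/53587 ≈ 1.2327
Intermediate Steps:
E(C, s) = 4 + C*s
p(g) = -2 - g (p(g) = (4 + 3*(-2)) - g = (4 - 6) - g = -2 - g)
(162285 - 30167)/(108050 + p(M)*73) = (162285 - 30167)/(108050 + (-2 - 1*10)*73) = 132118/(108050 + (-2 - 10)*73) = 132118/(108050 - 12*73) = 132118/(108050 - 876) = 132118/107174 = 132118*(1/107174) = 66059/53587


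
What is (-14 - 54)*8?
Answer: -544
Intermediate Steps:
(-14 - 54)*8 = -68*8 = -544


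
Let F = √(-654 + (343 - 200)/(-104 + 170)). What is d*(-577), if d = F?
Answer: -577*I*√23466/6 ≈ -14731.0*I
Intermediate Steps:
F = I*√23466/6 (F = √(-654 + 143/66) = √(-654 + 143*(1/66)) = √(-654 + 13/6) = √(-3911/6) = I*√23466/6 ≈ 25.531*I)
d = I*√23466/6 ≈ 25.531*I
d*(-577) = (I*√23466/6)*(-577) = -577*I*√23466/6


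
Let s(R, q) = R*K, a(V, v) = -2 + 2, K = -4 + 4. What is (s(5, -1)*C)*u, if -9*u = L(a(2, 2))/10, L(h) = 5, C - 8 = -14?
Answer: 0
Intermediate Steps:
C = -6 (C = 8 - 14 = -6)
K = 0
a(V, v) = 0
s(R, q) = 0 (s(R, q) = R*0 = 0)
u = -1/18 (u = -5/(9*10) = -⅑*½ = -1/18 ≈ -0.055556)
(s(5, -1)*C)*u = (0*(-6))*(-1/18) = 0*(-1/18) = 0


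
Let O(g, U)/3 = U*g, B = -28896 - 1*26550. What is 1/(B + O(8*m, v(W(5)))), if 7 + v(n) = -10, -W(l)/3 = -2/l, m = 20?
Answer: -1/63606 ≈ -1.5722e-5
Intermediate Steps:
W(l) = 6/l (W(l) = -(-6)/l = 6/l)
v(n) = -17 (v(n) = -7 - 10 = -17)
B = -55446 (B = -28896 - 26550 = -55446)
O(g, U) = 3*U*g (O(g, U) = 3*(U*g) = 3*U*g)
1/(B + O(8*m, v(W(5)))) = 1/(-55446 + 3*(-17)*(8*20)) = 1/(-55446 + 3*(-17)*160) = 1/(-55446 - 8160) = 1/(-63606) = -1/63606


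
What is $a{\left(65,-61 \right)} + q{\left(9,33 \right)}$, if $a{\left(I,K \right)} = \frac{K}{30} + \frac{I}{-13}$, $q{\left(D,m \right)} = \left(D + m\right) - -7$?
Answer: $\frac{1259}{30} \approx 41.967$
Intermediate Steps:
$q{\left(D,m \right)} = 7 + D + m$ ($q{\left(D,m \right)} = \left(D + m\right) + 7 = 7 + D + m$)
$a{\left(I,K \right)} = - \frac{I}{13} + \frac{K}{30}$ ($a{\left(I,K \right)} = K \frac{1}{30} + I \left(- \frac{1}{13}\right) = \frac{K}{30} - \frac{I}{13} = - \frac{I}{13} + \frac{K}{30}$)
$a{\left(65,-61 \right)} + q{\left(9,33 \right)} = \left(\left(- \frac{1}{13}\right) 65 + \frac{1}{30} \left(-61\right)\right) + \left(7 + 9 + 33\right) = \left(-5 - \frac{61}{30}\right) + 49 = - \frac{211}{30} + 49 = \frac{1259}{30}$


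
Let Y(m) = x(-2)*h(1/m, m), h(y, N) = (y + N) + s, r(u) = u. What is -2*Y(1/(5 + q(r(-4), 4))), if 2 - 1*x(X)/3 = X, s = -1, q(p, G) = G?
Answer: -584/3 ≈ -194.67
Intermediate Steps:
x(X) = 6 - 3*X
h(y, N) = -1 + N + y (h(y, N) = (y + N) - 1 = (N + y) - 1 = -1 + N + y)
Y(m) = -12 + 12*m + 12/m (Y(m) = (6 - 3*(-2))*(-1 + m + 1/m) = (6 + 6)*(-1 + m + 1/m) = 12*(-1 + m + 1/m) = -12 + 12*m + 12/m)
-2*Y(1/(5 + q(r(-4), 4))) = -2*(-12 + 12/(5 + 4) + 12/(1/(5 + 4))) = -2*(-12 + 12/9 + 12/(1/9)) = -2*(-12 + 12*(⅑) + 12/(⅑)) = -2*(-12 + 4/3 + 12*9) = -2*(-12 + 4/3 + 108) = -2*292/3 = -584/3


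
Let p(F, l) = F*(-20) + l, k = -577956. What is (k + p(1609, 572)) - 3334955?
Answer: -3944519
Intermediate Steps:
p(F, l) = l - 20*F (p(F, l) = -20*F + l = l - 20*F)
(k + p(1609, 572)) - 3334955 = (-577956 + (572 - 20*1609)) - 3334955 = (-577956 + (572 - 32180)) - 3334955 = (-577956 - 31608) - 3334955 = -609564 - 3334955 = -3944519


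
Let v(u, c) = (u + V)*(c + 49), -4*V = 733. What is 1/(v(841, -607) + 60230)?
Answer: -2/613589 ≈ -3.2595e-6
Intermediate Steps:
V = -733/4 (V = -1/4*733 = -733/4 ≈ -183.25)
v(u, c) = (49 + c)*(-733/4 + u) (v(u, c) = (u - 733/4)*(c + 49) = (-733/4 + u)*(49 + c) = (49 + c)*(-733/4 + u))
1/(v(841, -607) + 60230) = 1/((-35917/4 + 49*841 - 733/4*(-607) - 607*841) + 60230) = 1/((-35917/4 + 41209 + 444931/4 - 510487) + 60230) = 1/(-734049/2 + 60230) = 1/(-613589/2) = -2/613589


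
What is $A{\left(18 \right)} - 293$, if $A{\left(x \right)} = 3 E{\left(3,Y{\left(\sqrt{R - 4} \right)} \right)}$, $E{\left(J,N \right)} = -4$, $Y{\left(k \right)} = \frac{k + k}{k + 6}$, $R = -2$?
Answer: $-305$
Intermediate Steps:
$Y{\left(k \right)} = \frac{2 k}{6 + k}$
$A{\left(x \right)} = -12$ ($A{\left(x \right)} = 3 \left(-4\right) = -12$)
$A{\left(18 \right)} - 293 = -12 - 293 = -305$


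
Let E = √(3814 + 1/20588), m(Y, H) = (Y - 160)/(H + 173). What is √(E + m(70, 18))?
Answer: √(-1821563034840 + 1126606242*√44906221339)/1966154 ≈ 7.8286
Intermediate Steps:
m(Y, H) = (-160 + Y)/(173 + H)
E = 3*√44906221339/10294 (E = √(3814 + 1/20588) = √(78522633/20588) = 3*√44906221339/10294 ≈ 61.758)
√(E + m(70, 18)) = √(3*√44906221339/10294 + (-160 + 70)/(173 + 18)) = √(3*√44906221339/10294 - 90/191) = √(-90/191 + 3*√44906221339/10294)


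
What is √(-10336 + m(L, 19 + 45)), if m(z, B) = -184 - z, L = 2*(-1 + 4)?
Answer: I*√10526 ≈ 102.6*I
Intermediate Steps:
L = 6 (L = 2*3 = 6)
√(-10336 + m(L, 19 + 45)) = √(-10336 + (-184 - 1*6)) = √(-10336 + (-184 - 6)) = √(-10336 - 190) = √(-10526) = I*√10526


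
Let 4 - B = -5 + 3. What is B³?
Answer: 216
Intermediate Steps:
B = 6 (B = 4 - (-5 + 3) = 4 - 1*(-2) = 4 + 2 = 6)
B³ = 6³ = 216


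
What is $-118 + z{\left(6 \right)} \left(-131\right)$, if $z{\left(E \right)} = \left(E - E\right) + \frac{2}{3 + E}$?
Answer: $- \frac{1324}{9} \approx -147.11$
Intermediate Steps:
$z{\left(E \right)} = \frac{2}{3 + E}$ ($z{\left(E \right)} = 0 + \frac{2}{3 + E} = \frac{2}{3 + E}$)
$-118 + z{\left(6 \right)} \left(-131\right) = -118 + \frac{2}{3 + 6} \left(-131\right) = -118 + \frac{2}{9} \left(-131\right) = -118 - \frac{262}{9} = - \frac{1324}{9}$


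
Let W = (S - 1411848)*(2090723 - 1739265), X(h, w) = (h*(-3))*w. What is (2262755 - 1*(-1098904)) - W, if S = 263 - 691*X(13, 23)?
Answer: 278273044823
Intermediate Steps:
X(h, w) = -3*h*w (X(h, w) = (-3*h)*w = -3*h*w)
S = 620090 (S = 263 - (-2073)*13*23 = 263 - 691*(-897) = 263 + 619827 = 620090)
W = -278269683164 (W = (620090 - 1411848)*(2090723 - 1739265) = -791758*351458 = -278269683164)
(2262755 - 1*(-1098904)) - W = (2262755 - 1*(-1098904)) - 1*(-278269683164) = (2262755 + 1098904) + 278269683164 = 3361659 + 278269683164 = 278273044823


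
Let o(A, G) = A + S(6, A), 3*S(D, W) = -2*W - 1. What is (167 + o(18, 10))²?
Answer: 268324/9 ≈ 29814.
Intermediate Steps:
S(D, W) = -⅓ - 2*W/3 (S(D, W) = (-2*W - 1)/3 = (-1 - 2*W)/3 = -⅓ - 2*W/3)
o(A, G) = -⅓ + A/3 (o(A, G) = A + (-⅓ - 2*A/3) = -⅓ + A/3)
(167 + o(18, 10))² = (167 + (-⅓ + (⅓)*18))² = (167 + (-⅓ + 6))² = (167 + 17/3)² = (518/3)² = 268324/9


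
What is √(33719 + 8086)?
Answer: 3*√4645 ≈ 204.46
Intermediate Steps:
√(33719 + 8086) = √41805 = 3*√4645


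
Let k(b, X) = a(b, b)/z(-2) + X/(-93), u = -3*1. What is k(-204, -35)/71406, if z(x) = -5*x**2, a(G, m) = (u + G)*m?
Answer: -490813/16601895 ≈ -0.029564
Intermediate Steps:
u = -3
a(G, m) = m*(-3 + G) (a(G, m) = (-3 + G)*m = m*(-3 + G))
k(b, X) = -X/93 - b*(-3 + b)/20 (k(b, X) = (b*(-3 + b))/((-5*(-2)**2)) + X/(-93) = (b*(-3 + b))/((-5*4)) + X*(-1/93) = (b*(-3 + b))/(-20) - X/93 = (b*(-3 + b))*(-1/20) - X/93 = -b*(-3 + b)/20 - X/93 = -X/93 - b*(-3 + b)/20)
k(-204, -35)/71406 = (-1/93*(-35) - 1/20*(-204)*(-3 - 204))/71406 = (35/93 - 1/20*(-204)*(-207))*(1/71406) = (35/93 - 10557/5)*(1/71406) = -981626/465*1/71406 = -490813/16601895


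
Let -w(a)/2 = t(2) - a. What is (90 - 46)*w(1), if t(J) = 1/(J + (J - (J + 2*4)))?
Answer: 308/3 ≈ 102.67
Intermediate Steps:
t(J) = 1/(-8 + J) (t(J) = 1/(J + (J - (J + 8))) = 1/(J + (J - (8 + J))) = 1/(J + (J + (-8 - J))) = 1/(J - 8) = 1/(-8 + J))
w(a) = 1/3 + 2*a (w(a) = -2*(1/(-8 + 2) - a) = -2*(1/(-6) - a) = -2*(-1/6 - a) = 1/3 + 2*a)
(90 - 46)*w(1) = (90 - 46)*(1/3 + 2*1) = 44*(1/3 + 2) = 44*(7/3) = 308/3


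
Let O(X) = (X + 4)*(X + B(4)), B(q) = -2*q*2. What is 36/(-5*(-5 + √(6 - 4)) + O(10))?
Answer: -2124/3431 + 180*√2/3431 ≈ -0.54487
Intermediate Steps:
B(q) = -4*q
O(X) = (-16 + X)*(4 + X) (O(X) = (X + 4)*(X - 4*4) = (4 + X)*(X - 16) = (4 + X)*(-16 + X) = (-16 + X)*(4 + X))
36/(-5*(-5 + √(6 - 4)) + O(10)) = 36/(-5*(-5 + √(6 - 4)) + (-64 + 10² - 12*10)) = 36/(-5*(-5 + √2) + (-64 + 100 - 120)) = 36/((25 - 5*√2) - 84) = 36/(-59 - 5*√2)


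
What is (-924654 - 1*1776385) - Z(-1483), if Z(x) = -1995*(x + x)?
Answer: -8618209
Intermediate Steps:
Z(x) = -3990*x
(-924654 - 1*1776385) - Z(-1483) = (-924654 - 1*1776385) - (-3990)*(-1483) = (-924654 - 1776385) - 1*5917170 = -2701039 - 5917170 = -8618209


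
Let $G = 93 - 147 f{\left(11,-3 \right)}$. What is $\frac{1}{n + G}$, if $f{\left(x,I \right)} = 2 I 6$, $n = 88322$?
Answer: $\frac{1}{93707} \approx 1.0672 \cdot 10^{-5}$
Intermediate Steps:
$f{\left(x,I \right)} = 12 I$
$G = 5385$ ($G = 93 - 147 \cdot 12 \left(-3\right) = 93 - -5292 = 93 + 5292 = 5385$)
$\frac{1}{n + G} = \frac{1}{88322 + 5385} = \frac{1}{93707}$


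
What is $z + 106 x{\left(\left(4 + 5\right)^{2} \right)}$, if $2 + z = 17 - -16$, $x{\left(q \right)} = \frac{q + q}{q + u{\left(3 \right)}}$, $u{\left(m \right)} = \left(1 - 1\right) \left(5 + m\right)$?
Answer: $243$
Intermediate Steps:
$u{\left(m \right)} = 0$ ($u{\left(m \right)} = 0 \left(5 + m\right) = 0$)
$x{\left(q \right)} = 2$ ($x{\left(q \right)} = \frac{q + q}{q + 0} = \frac{2 q}{q} = 2$)
$z = 31$ ($z = -2 + \left(17 - -16\right) = -2 + \left(17 + 16\right) = -2 + 33 = 31$)
$z + 106 x{\left(\left(4 + 5\right)^{2} \right)} = 31 + 106 \cdot 2 = 31 + 212 = 243$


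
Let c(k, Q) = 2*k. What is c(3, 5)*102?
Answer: 612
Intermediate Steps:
c(3, 5)*102 = (2*3)*102 = 6*102 = 612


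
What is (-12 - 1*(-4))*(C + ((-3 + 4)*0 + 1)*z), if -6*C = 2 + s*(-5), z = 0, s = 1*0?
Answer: 8/3 ≈ 2.6667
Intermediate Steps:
s = 0
C = -⅓ (C = -(2 + 0*(-5))/6 = -(2 + 0)/6 = -⅙*2 = -⅓ ≈ -0.33333)
(-12 - 1*(-4))*(C + ((-3 + 4)*0 + 1)*z) = (-12 - 1*(-4))*(-⅓ + ((-3 + 4)*0 + 1)*0) = (-12 + 4)*(-⅓ + (1*0 + 1)*0) = -8*(-⅓ + (0 + 1)*0) = -8*(-⅓ + 1*0) = -8*(-⅓ + 0) = -8*(-⅓) = 8/3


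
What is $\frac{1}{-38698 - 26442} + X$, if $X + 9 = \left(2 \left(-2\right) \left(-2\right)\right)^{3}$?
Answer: $\frac{32765419}{65140} \approx 503.0$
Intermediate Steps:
$X = 503$ ($X = -9 + \left(2 \left(-2\right) \left(-2\right)\right)^{3} = -9 + \left(\left(-4\right) \left(-2\right)\right)^{3} = -9 + 8^{3} = -9 + 512 = 503$)
$\frac{1}{-38698 - 26442} + X = \frac{1}{-38698 - 26442} + 503 = \frac{1}{-65140} + 503 = - \frac{1}{65140} + 503 = \frac{32765419}{65140}$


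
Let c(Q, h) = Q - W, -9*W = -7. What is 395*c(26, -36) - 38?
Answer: 89323/9 ≈ 9924.8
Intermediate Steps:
W = 7/9 (W = -⅑*(-7) = 7/9 ≈ 0.77778)
c(Q, h) = -7/9 + Q (c(Q, h) = Q - 1*7/9 = Q - 7/9 = -7/9 + Q)
395*c(26, -36) - 38 = 395*(-7/9 + 26) - 38 = 395*(227/9) - 38 = 89665/9 - 38 = 89323/9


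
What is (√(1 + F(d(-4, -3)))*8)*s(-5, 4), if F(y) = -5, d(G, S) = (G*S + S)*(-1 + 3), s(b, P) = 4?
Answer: 64*I ≈ 64.0*I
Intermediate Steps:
d(G, S) = 2*S + 2*G*S (d(G, S) = (S + G*S)*2 = 2*S + 2*G*S)
(√(1 + F(d(-4, -3)))*8)*s(-5, 4) = (√(1 - 5)*8)*4 = (√(-4)*8)*4 = ((2*I)*8)*4 = (16*I)*4 = 64*I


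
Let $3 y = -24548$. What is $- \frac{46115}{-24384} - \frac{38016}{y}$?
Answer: $\frac{978244363}{149644608} \approx 6.5371$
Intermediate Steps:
$y = - \frac{24548}{3}$ ($y = \frac{1}{3} \left(-24548\right) = - \frac{24548}{3} \approx -8182.7$)
$- \frac{46115}{-24384} - \frac{38016}{y} = - \frac{46115}{-24384} - \frac{38016}{- \frac{24548}{3}} = \left(-46115\right) \left(- \frac{1}{24384}\right) - - \frac{28512}{6137} = \frac{46115}{24384} + \frac{28512}{6137} = \frac{978244363}{149644608}$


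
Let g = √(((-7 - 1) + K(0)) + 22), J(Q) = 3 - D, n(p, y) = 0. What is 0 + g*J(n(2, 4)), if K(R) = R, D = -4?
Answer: 7*√14 ≈ 26.192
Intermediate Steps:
J(Q) = 7 (J(Q) = 3 - 1*(-4) = 3 + 4 = 7)
g = √14 (g = √(((-7 - 1) + 0) + 22) = √((-8 + 0) + 22) = √(-8 + 22) = √14 ≈ 3.7417)
0 + g*J(n(2, 4)) = 0 + √14*7 = 0 + 7*√14 = 7*√14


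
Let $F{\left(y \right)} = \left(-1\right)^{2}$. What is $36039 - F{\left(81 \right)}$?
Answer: $36038$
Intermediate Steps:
$F{\left(y \right)} = 1$
$36039 - F{\left(81 \right)} = 36039 - 1 = 36038$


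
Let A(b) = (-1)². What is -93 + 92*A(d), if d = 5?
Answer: -1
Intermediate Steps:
A(b) = 1
-93 + 92*A(d) = -93 + 92*1 = -93 + 92 = -1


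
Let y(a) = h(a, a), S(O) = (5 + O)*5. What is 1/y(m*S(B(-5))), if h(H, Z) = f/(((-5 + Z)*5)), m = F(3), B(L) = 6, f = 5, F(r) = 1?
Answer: 50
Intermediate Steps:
m = 1
S(O) = 25 + 5*O
h(H, Z) = 5/(-25 + 5*Z) (h(H, Z) = 5/(((-5 + Z)*5)) = 5/(-25 + 5*Z))
y(a) = 1/(-5 + a)
1/y(m*S(B(-5))) = 1/(1/(-5 + 1*(25 + 5*6))) = 1/(1/(-5 + 1*(25 + 30))) = 1/(1/(-5 + 1*55)) = 1/(1/(-5 + 55)) = 1/(1/50) = 50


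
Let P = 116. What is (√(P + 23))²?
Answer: 139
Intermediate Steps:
(√(P + 23))² = (√(116 + 23))² = (√139)² = 139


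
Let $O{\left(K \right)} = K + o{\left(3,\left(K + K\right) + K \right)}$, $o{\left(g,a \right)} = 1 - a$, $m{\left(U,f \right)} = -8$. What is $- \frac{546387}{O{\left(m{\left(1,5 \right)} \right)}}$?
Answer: $- \frac{546387}{17} \approx -32140.0$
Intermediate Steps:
$O{\left(K \right)} = 1 - 2 K$ ($O{\left(K \right)} = K - \left(-1 + 3 K\right) = 1 - 2 K$)
$- \frac{546387}{O{\left(m{\left(1,5 \right)} \right)}} = - \frac{546387}{1 - -16} = - \frac{546387}{1 + 16} = - \frac{546387}{17}$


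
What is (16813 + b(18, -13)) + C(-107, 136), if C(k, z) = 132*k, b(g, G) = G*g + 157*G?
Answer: 414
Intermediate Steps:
b(g, G) = 157*G + G*g
(16813 + b(18, -13)) + C(-107, 136) = (16813 - 13*(157 + 18)) + 132*(-107) = (16813 - 13*175) - 14124 = (16813 - 2275) - 14124 = 14538 - 14124 = 414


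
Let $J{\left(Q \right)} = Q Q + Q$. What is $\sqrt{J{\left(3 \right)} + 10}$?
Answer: $\sqrt{22} \approx 4.6904$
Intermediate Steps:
$J{\left(Q \right)} = Q + Q^{2}$ ($J{\left(Q \right)} = Q^{2} + Q = Q + Q^{2}$)
$\sqrt{J{\left(3 \right)} + 10} = \sqrt{3 \left(1 + 3\right) + 10} = \sqrt{3 \cdot 4 + 10} = \sqrt{12 + 10} = \sqrt{22}$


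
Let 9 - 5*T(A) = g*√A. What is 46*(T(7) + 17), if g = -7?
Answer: 4324/5 + 322*√7/5 ≈ 1035.2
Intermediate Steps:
T(A) = 9/5 + 7*√A/5 (T(A) = 9/5 - (-7)*√A/5 = 9/5 + 7*√A/5)
46*(T(7) + 17) = 46*((9/5 + 7*√7/5) + 17) = 46*(94/5 + 7*√7/5) = 4324/5 + 322*√7/5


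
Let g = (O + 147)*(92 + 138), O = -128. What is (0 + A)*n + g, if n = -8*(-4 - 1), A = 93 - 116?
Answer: 3450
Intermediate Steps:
A = -23
n = 40 (n = -8*(-5) = 40)
g = 4370 (g = (-128 + 147)*(92 + 138) = 19*230 = 4370)
(0 + A)*n + g = (0 - 23)*40 + 4370 = -23*40 + 4370 = -920 + 4370 = 3450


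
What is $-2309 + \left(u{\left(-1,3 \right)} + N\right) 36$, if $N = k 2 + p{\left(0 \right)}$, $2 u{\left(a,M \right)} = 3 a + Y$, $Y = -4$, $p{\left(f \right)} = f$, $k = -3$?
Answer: $-2651$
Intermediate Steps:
$u{\left(a,M \right)} = -2 + \frac{3 a}{2}$ ($u{\left(a,M \right)} = \frac{3 a - 4}{2} = \frac{-4 + 3 a}{2} = -2 + \frac{3 a}{2}$)
$N = -6$ ($N = \left(-3\right) 2 + 0 = -6 + 0 = -6$)
$-2309 + \left(u{\left(-1,3 \right)} + N\right) 36 = -2309 + \left(\left(-2 + \frac{3}{2} \left(-1\right)\right) - 6\right) 36 = -2309 + \left(\left(-2 - \frac{3}{2}\right) - 6\right) 36 = -2309 + \left(- \frac{7}{2} - 6\right) 36 = -2309 - 342 = -2651$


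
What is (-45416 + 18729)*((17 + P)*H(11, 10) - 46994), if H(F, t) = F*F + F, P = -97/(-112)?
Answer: 33353385913/28 ≈ 1.1912e+9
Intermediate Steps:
P = 97/112 (P = -97*(-1/112) = 97/112 ≈ 0.86607)
H(F, t) = F + F² (H(F, t) = F² + F = F + F²)
(-45416 + 18729)*((17 + P)*H(11, 10) - 46994) = (-45416 + 18729)*((17 + 97/112)*(11*(1 + 11)) - 46994) = -26687*(2001*(11*12)/112 - 46994) = -26687*((2001/112)*132 - 46994) = -26687*(66033/28 - 46994) = -26687*(-1249799/28) = 33353385913/28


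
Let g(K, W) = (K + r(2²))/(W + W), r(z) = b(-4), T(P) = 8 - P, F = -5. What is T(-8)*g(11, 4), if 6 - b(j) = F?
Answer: 44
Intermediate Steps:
b(j) = 11 (b(j) = 6 - 1*(-5) = 6 + 5 = 11)
r(z) = 11
g(K, W) = (11 + K)/(2*W) (g(K, W) = (K + 11)/(W + W) = (11 + K)/((2*W)) = (11 + K)*(1/(2*W)) = (11 + K)/(2*W))
T(-8)*g(11, 4) = (8 - 1*(-8))*((½)*(11 + 11)/4) = (8 + 8)*((½)*(¼)*22) = 16*(11/4) = 44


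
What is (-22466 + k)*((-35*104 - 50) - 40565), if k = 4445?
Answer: 797519355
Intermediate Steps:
(-22466 + k)*((-35*104 - 50) - 40565) = (-22466 + 4445)*((-35*104 - 50) - 40565) = -18021*((-3640 - 50) - 40565) = -18021*(-3690 - 40565) = -18021*(-44255) = 797519355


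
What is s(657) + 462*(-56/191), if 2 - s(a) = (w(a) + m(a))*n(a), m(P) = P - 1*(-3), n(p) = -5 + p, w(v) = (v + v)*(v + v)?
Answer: -215098669682/191 ≈ -1.1262e+9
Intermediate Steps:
w(v) = 4*v**2 (w(v) = (2*v)*(2*v) = 4*v**2)
m(P) = 3 + P (m(P) = P + 3 = 3 + P)
s(a) = 2 - (-5 + a)*(3 + a + 4*a**2) (s(a) = 2 - (4*a**2 + (3 + a))*(-5 + a) = 2 - (3 + a + 4*a**2)*(-5 + a) = 2 - (-5 + a)*(3 + a + 4*a**2))
s(657) + 462*(-56/191) = (17 - 4*657**3 + 2*657 + 19*657**2) + 462*(-56/191) = (17 - 4*283593393 + 1314 + 19*431649) + 462*(-56*1/191) = (17 - 1134373572 + 1314 + 8201331) + 462*(-56/191) = -1126170910 - 25872/191 = -215098669682/191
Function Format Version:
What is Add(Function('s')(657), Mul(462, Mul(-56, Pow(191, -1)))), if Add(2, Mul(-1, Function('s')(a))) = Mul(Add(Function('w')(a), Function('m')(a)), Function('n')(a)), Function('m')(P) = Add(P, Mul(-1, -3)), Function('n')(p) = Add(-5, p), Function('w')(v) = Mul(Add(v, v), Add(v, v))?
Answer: Rational(-215098669682, 191) ≈ -1.1262e+9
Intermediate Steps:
Function('w')(v) = Mul(4, Pow(v, 2)) (Function('w')(v) = Mul(Mul(2, v), Mul(2, v)) = Mul(4, Pow(v, 2)))
Function('m')(P) = Add(3, P) (Function('m')(P) = Add(P, 3) = Add(3, P))
Function('s')(a) = Add(2, Mul(-1, Add(-5, a), Add(3, a, Mul(4, Pow(a, 2))))) (Function('s')(a) = Add(2, Mul(-1, Mul(Add(Mul(4, Pow(a, 2)), Add(3, a)), Add(-5, a)))) = Add(2, Mul(-1, Mul(Add(3, a, Mul(4, Pow(a, 2))), Add(-5, a)))) = Add(2, Mul(-1, Mul(Add(-5, a), Add(3, a, Mul(4, Pow(a, 2)))))) = Add(2, Mul(-1, Add(-5, a), Add(3, a, Mul(4, Pow(a, 2))))))
Add(Function('s')(657), Mul(462, Mul(-56, Pow(191, -1)))) = Add(Add(17, Mul(-4, Pow(657, 3)), Mul(2, 657), Mul(19, Pow(657, 2))), Mul(462, Mul(-56, Pow(191, -1)))) = Add(Add(17, Mul(-4, 283593393), 1314, Mul(19, 431649)), Mul(462, Mul(-56, Rational(1, 191)))) = Add(Add(17, -1134373572, 1314, 8201331), Mul(462, Rational(-56, 191))) = Add(-1126170910, Rational(-25872, 191)) = Rational(-215098669682, 191)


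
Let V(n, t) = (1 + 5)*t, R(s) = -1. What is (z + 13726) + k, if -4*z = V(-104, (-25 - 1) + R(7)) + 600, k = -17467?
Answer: -7701/2 ≈ -3850.5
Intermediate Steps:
V(n, t) = 6*t
z = -219/2 (z = -(6*((-25 - 1) - 1) + 600)/4 = -(6*(-26 - 1) + 600)/4 = -(6*(-27) + 600)/4 = -(-162 + 600)/4 = -¼*438 = -219/2 ≈ -109.50)
(z + 13726) + k = (-219/2 + 13726) - 17467 = 27233/2 - 17467 = -7701/2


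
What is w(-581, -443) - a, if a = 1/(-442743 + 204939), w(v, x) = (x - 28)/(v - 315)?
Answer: 4000235/7609728 ≈ 0.52567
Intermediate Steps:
w(v, x) = (-28 + x)/(-315 + v)
a = -1/237804 (a = 1/(-237804) = -1/237804 ≈ -4.2051e-6)
w(-581, -443) - a = (-28 - 443)/(-315 - 581) - 1*(-1/237804) = -471/(-896) + 1/237804 = -1/896*(-471) + 1/237804 = 471/896 + 1/237804 = 4000235/7609728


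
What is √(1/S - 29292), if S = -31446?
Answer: I*√3218380118102/10482 ≈ 171.15*I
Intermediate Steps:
√(1/S - 29292) = √(1/(-31446) - 29292) = √(-1/31446 - 29292) = √(-921116233/31446) = I*√3218380118102/10482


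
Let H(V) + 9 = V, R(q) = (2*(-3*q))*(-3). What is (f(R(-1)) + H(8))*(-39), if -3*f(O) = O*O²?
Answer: -75777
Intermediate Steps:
R(q) = 18*q (R(q) = -6*q*(-3) = 18*q)
H(V) = -9 + V
f(O) = -O³/3 (f(O) = -O*O²/3 = -O³/3)
(f(R(-1)) + H(8))*(-39) = (-(18*(-1))³/3 + (-9 + 8))*(-39) = (-⅓*(-18)³ - 1)*(-39) = (-⅓*(-5832) - 1)*(-39) = (1944 - 1)*(-39) = 1943*(-39) = -75777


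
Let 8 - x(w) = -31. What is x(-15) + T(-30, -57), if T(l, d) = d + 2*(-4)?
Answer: -26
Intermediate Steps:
x(w) = 39 (x(w) = 8 - 1*(-31) = 8 + 31 = 39)
T(l, d) = -8 + d (T(l, d) = d - 8 = -8 + d)
x(-15) + T(-30, -57) = 39 + (-8 - 57) = 39 - 65 = -26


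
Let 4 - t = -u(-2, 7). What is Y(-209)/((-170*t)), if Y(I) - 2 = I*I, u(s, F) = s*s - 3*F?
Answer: 43683/2210 ≈ 19.766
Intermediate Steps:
u(s, F) = s² - 3*F
t = -13 (t = 4 - (-1)*((-2)² - 3*7) = 4 - (-1)*(4 - 21) = 4 - (-1)*(-17) = 4 - 1*17 = 4 - 17 = -13)
Y(I) = 2 + I² (Y(I) = 2 + I*I = 2 + I²)
Y(-209)/((-170*t)) = (2 + (-209)²)/((-170*(-13))) = (2 + 43681)/2210 = 43683*(1/2210) = 43683/2210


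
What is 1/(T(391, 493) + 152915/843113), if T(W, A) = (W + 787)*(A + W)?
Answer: 843113/877977561691 ≈ 9.6029e-7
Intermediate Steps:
T(W, A) = (787 + W)*(A + W)
1/(T(391, 493) + 152915/843113) = 1/((391² + 787*493 + 787*391 + 493*391) + 152915/843113) = 1/((152881 + 387991 + 307717 + 192763) + 152915*(1/843113)) = 1/(1041352 + 152915/843113) = 1/(877977561691/843113) = 843113/877977561691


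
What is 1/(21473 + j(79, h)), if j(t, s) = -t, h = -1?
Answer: 1/21394 ≈ 4.6742e-5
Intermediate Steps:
1/(21473 + j(79, h)) = 1/(21473 - 1*79) = 1/(21473 - 79) = 1/21394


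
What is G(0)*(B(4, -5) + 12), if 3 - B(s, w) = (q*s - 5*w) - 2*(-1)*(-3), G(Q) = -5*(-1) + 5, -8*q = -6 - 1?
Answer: -75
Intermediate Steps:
q = 7/8 (q = -(-6 - 1)/8 = -⅛*(-7) = 7/8 ≈ 0.87500)
G(Q) = 10 (G(Q) = 5 + 5 = 10)
B(s, w) = 9 + 5*w - 7*s/8 (B(s, w) = 3 - ((7*s/8 - 5*w) - 2*(-1)*(-3)) = 3 - ((-5*w + 7*s/8) + 2*(-3)) = 3 - ((-5*w + 7*s/8) - 6) = 3 - (-6 - 5*w + 7*s/8) = 3 + (6 + 5*w - 7*s/8) = 9 + 5*w - 7*s/8)
G(0)*(B(4, -5) + 12) = 10*((9 + 5*(-5) - 7/8*4) + 12) = 10*((9 - 25 - 7/2) + 12) = 10*(-39/2 + 12) = 10*(-15/2) = -75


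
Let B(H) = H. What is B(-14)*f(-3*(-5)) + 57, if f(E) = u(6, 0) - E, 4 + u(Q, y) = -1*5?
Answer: 393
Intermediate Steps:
u(Q, y) = -9 (u(Q, y) = -4 - 1*5 = -4 - 5 = -9)
f(E) = -9 - E
B(-14)*f(-3*(-5)) + 57 = -14*(-9 - (-3)*(-5)) + 57 = -14*(-9 - 1*15) + 57 = -14*(-9 - 15) + 57 = -14*(-24) + 57 = 336 + 57 = 393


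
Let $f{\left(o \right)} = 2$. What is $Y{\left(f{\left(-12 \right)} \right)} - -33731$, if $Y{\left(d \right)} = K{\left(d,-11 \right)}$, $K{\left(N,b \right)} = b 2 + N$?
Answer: $33711$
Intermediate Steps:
$K{\left(N,b \right)} = N + 2 b$ ($K{\left(N,b \right)} = 2 b + N = N + 2 b$)
$Y{\left(d \right)} = -22 + d$ ($Y{\left(d \right)} = d + 2 \left(-11\right) = d - 22 = -22 + d$)
$Y{\left(f{\left(-12 \right)} \right)} - -33731 = \left(-22 + 2\right) - -33731 = -20 + 33731 = 33711$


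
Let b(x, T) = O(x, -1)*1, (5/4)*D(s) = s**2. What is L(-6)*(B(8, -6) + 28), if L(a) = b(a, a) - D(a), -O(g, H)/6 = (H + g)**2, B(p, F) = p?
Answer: -58104/5 ≈ -11621.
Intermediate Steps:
D(s) = 4*s**2/5
O(g, H) = -6*(H + g)**2
b(x, T) = -6*(-1 + x)**2 (b(x, T) = -6*(-1 + x)**2*1 = -6*(-1 + x)**2)
L(a) = -6*(-1 + a)**2 - 4*a**2/5
L(-6)*(B(8, -6) + 28) = (-6 + 12*(-6) - 34/5*(-6)**2)*(8 + 28) = (-6 - 72 - 34/5*36)*36 = (-6 - 72 - 1224/5)*36 = -1614/5*36 = -58104/5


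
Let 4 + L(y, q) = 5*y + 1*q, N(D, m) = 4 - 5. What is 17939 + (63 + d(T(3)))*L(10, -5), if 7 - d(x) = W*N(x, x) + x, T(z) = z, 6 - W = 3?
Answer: 20809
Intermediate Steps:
W = 3 (W = 6 - 1*3 = 6 - 3 = 3)
N(D, m) = -1
d(x) = 10 - x (d(x) = 7 - (3*(-1) + x) = 7 - (-3 + x) = 7 + (3 - x) = 10 - x)
L(y, q) = -4 + q + 5*y (L(y, q) = -4 + (5*y + 1*q) = -4 + (5*y + q) = -4 + (q + 5*y) = -4 + q + 5*y)
17939 + (63 + d(T(3)))*L(10, -5) = 17939 + (63 + (10 - 1*3))*(-4 - 5 + 5*10) = 17939 + (63 + (10 - 3))*(-4 - 5 + 50) = 17939 + (63 + 7)*41 = 17939 + 70*41 = 17939 + 2870 = 20809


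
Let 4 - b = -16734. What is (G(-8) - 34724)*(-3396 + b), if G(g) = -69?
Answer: -464208206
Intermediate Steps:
b = 16738 (b = 4 - 1*(-16734) = 4 + 16734 = 16738)
(G(-8) - 34724)*(-3396 + b) = (-69 - 34724)*(-3396 + 16738) = -34793*13342 = -464208206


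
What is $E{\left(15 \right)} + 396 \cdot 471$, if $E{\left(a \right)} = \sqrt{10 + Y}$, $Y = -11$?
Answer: $186516 + i \approx 1.8652 \cdot 10^{5} + 1.0 i$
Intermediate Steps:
$E{\left(a \right)} = i$ ($E{\left(a \right)} = \sqrt{10 - 11} = \sqrt{-1} = i$)
$E{\left(15 \right)} + 396 \cdot 471 = i + 396 \cdot 471 = i + 186516 = 186516 + i$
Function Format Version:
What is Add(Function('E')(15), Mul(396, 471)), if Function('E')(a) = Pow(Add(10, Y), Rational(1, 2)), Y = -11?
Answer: Add(186516, I) ≈ Add(1.8652e+5, Mul(1.0000, I))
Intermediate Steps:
Function('E')(a) = I (Function('E')(a) = Pow(Add(10, -11), Rational(1, 2)) = Pow(-1, Rational(1, 2)) = I)
Add(Function('E')(15), Mul(396, 471)) = Add(I, Mul(396, 471)) = Add(I, 186516) = Add(186516, I)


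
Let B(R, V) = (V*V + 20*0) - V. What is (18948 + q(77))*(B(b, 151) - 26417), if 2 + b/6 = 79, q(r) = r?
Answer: -71667175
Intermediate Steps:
b = 462 (b = -12 + 6*79 = -12 + 474 = 462)
B(R, V) = V² - V (B(R, V) = (V² + 0) - V = V² - V)
(18948 + q(77))*(B(b, 151) - 26417) = (18948 + 77)*(151*(-1 + 151) - 26417) = 19025*(151*150 - 26417) = 19025*(22650 - 26417) = 19025*(-3767) = -71667175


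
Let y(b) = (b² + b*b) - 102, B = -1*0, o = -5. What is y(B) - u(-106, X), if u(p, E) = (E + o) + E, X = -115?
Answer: 133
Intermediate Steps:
B = 0
y(b) = -102 + 2*b² (y(b) = (b² + b²) - 102 = 2*b² - 102 = -102 + 2*b²)
u(p, E) = -5 + 2*E (u(p, E) = (E - 5) + E = (-5 + E) + E = -5 + 2*E)
y(B) - u(-106, X) = (-102 + 2*0²) - (-5 + 2*(-115)) = (-102 + 2*0) - (-5 - 230) = (-102 + 0) - 1*(-235) = -102 + 235 = 133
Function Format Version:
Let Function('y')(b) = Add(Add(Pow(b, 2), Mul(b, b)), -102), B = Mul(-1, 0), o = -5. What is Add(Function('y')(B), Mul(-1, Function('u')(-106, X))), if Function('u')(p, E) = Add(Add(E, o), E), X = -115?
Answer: 133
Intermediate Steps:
B = 0
Function('y')(b) = Add(-102, Mul(2, Pow(b, 2))) (Function('y')(b) = Add(Add(Pow(b, 2), Pow(b, 2)), -102) = Add(Mul(2, Pow(b, 2)), -102) = Add(-102, Mul(2, Pow(b, 2))))
Function('u')(p, E) = Add(-5, Mul(2, E)) (Function('u')(p, E) = Add(Add(E, -5), E) = Add(Add(-5, E), E) = Add(-5, Mul(2, E)))
Add(Function('y')(B), Mul(-1, Function('u')(-106, X))) = Add(Add(-102, Mul(2, Pow(0, 2))), Mul(-1, Add(-5, Mul(2, -115)))) = Add(Add(-102, Mul(2, 0)), Mul(-1, Add(-5, -230))) = Add(Add(-102, 0), Mul(-1, -235)) = Add(-102, 235) = 133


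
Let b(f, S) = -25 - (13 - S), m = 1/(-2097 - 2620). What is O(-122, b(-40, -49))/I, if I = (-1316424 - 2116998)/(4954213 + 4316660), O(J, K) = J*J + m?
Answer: -216962615907657/5398483858 ≈ -40190.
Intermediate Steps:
m = -1/4717 (m = 1/(-4717) = -1/4717 ≈ -0.00021200)
b(f, S) = -38 + S (b(f, S) = -25 + (-13 + S) = -38 + S)
O(J, K) = -1/4717 + J² (O(J, K) = J*J - 1/4717 = J² - 1/4717 = -1/4717 + J²)
I = -1144474/3090291 (I = -3433422/9270873 = -3433422*1/9270873 = -1144474/3090291 ≈ -0.37035)
O(-122, b(-40, -49))/I = (-1/4717 + (-122)²)/(-1144474/3090291) = (-1/4717 + 14884)*(-3090291/1144474) = (70207827/4717)*(-3090291/1144474) = -216962615907657/5398483858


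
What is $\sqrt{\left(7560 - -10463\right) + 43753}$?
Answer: $12 \sqrt{429} \approx 248.55$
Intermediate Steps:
$\sqrt{\left(7560 - -10463\right) + 43753} = \sqrt{\left(7560 + 10463\right) + 43753} = \sqrt{18023 + 43753} = \sqrt{61776} = 12 \sqrt{429}$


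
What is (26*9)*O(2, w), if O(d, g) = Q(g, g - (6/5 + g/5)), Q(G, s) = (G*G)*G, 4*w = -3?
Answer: -3159/32 ≈ -98.719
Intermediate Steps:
w = -3/4 (w = (1/4)*(-3) = -3/4 ≈ -0.75000)
Q(G, s) = G**3 (Q(G, s) = G**2*G = G**3)
O(d, g) = g**3
(26*9)*O(2, w) = (26*9)*(-3/4)**3 = 234*(-27/64) = -3159/32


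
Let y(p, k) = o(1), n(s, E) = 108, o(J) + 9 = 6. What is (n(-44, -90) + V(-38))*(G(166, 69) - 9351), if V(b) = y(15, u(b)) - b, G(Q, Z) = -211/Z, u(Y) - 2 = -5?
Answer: -92296490/69 ≈ -1.3376e+6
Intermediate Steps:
u(Y) = -3 (u(Y) = 2 - 5 = -3)
o(J) = -3 (o(J) = -9 + 6 = -3)
y(p, k) = -3
V(b) = -3 - b
(n(-44, -90) + V(-38))*(G(166, 69) - 9351) = (108 + (-3 - 1*(-38)))*(-211/69 - 9351) = (108 + (-3 + 38))*(-211*1/69 - 9351) = (108 + 35)*(-211/69 - 9351) = 143*(-645430/69) = -92296490/69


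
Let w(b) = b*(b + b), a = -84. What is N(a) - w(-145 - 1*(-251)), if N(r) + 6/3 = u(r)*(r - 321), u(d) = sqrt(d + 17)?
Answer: -22474 - 405*I*sqrt(67) ≈ -22474.0 - 3315.1*I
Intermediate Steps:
u(d) = sqrt(17 + d)
N(r) = -2 + sqrt(17 + r)*(-321 + r) (N(r) = -2 + sqrt(17 + r)*(r - 321) = -2 + sqrt(17 + r)*(-321 + r))
w(b) = 2*b**2 (w(b) = b*(2*b) = 2*b**2)
N(a) - w(-145 - 1*(-251)) = (-2 - 321*sqrt(17 - 84) - 84*sqrt(17 - 84)) - 2*(-145 - 1*(-251))**2 = (-2 - 321*I*sqrt(67) - 84*I*sqrt(67)) - 2*(-145 + 251)**2 = (-2 - 321*I*sqrt(67) - 84*I*sqrt(67)) - 2*106**2 = (-2 - 321*I*sqrt(67) - 84*I*sqrt(67)) - 2*11236 = (-2 - 405*I*sqrt(67)) - 1*22472 = (-2 - 405*I*sqrt(67)) - 22472 = -22474 - 405*I*sqrt(67)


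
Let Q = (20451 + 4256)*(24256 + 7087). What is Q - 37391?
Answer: 774354110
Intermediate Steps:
Q = 774391501 (Q = 24707*31343 = 774391501)
Q - 37391 = 774391501 - 37391 = 774354110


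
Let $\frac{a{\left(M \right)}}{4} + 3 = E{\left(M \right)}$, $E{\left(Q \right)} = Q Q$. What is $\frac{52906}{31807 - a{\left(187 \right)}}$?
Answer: $- \frac{52906}{108057} \approx -0.48961$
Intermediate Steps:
$E{\left(Q \right)} = Q^{2}$
$a{\left(M \right)} = -12 + 4 M^{2}$
$\frac{52906}{31807 - a{\left(187 \right)}} = \frac{52906}{31807 - \left(-12 + 4 \cdot 187^{2}\right)} = \frac{52906}{31807 - \left(-12 + 4 \cdot 34969\right)} = \frac{52906}{31807 - \left(-12 + 139876\right)} = \frac{52906}{31807 - 139864} = \frac{52906}{-108057} = 52906 \left(- \frac{1}{108057}\right) = - \frac{52906}{108057}$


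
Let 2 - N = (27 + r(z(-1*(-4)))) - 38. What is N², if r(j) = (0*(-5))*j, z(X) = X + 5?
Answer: 169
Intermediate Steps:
z(X) = 5 + X
r(j) = 0 (r(j) = 0*j = 0)
N = 13 (N = 2 - ((27 + 0) - 38) = 2 - (27 - 38) = 2 - 1*(-11) = 2 + 11 = 13)
N² = 13² = 169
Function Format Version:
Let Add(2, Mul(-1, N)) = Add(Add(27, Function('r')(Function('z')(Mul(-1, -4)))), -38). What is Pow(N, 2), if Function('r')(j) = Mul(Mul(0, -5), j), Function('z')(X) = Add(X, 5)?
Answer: 169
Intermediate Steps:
Function('z')(X) = Add(5, X)
Function('r')(j) = 0 (Function('r')(j) = Mul(0, j) = 0)
N = 13 (N = Add(2, Mul(-1, Add(Add(27, 0), -38))) = Add(2, Mul(-1, Add(27, -38))) = Add(2, Mul(-1, -11)) = Add(2, 11) = 13)
Pow(N, 2) = Pow(13, 2) = 169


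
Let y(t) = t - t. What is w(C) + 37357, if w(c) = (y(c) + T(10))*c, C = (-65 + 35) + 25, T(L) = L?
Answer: 37307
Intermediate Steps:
y(t) = 0
C = -5 (C = -30 + 25 = -5)
w(c) = 10*c (w(c) = (0 + 10)*c = 10*c)
w(C) + 37357 = 10*(-5) + 37357 = -50 + 37357 = 37307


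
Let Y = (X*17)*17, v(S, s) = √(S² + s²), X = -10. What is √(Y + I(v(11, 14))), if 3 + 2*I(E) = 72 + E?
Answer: √(-11422 + 2*√317)/2 ≈ 53.354*I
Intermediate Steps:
I(E) = 69/2 + E/2 (I(E) = -3/2 + (72 + E)/2 = -3/2 + (36 + E/2) = 69/2 + E/2)
Y = -2890 (Y = -10*17*17 = -170*17 = -2890)
√(Y + I(v(11, 14))) = √(-2890 + (69/2 + √(11² + 14²)/2)) = √(-2890 + (69/2 + √(121 + 196)/2)) = √(-2890 + (69/2 + √317/2)) = √(-5711/2 + √317/2)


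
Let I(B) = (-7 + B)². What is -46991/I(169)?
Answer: -46991/26244 ≈ -1.7905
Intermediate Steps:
-46991/I(169) = -46991/(-7 + 169)² = -46991/(162²) = -46991/26244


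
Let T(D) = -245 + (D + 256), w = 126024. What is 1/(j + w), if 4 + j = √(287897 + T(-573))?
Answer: 25204/3176150613 - √287335/15880753065 ≈ 7.9016e-6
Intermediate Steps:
T(D) = 11 + D (T(D) = -245 + (256 + D) = 11 + D)
j = -4 + √287335 (j = -4 + √(287897 + (11 - 573)) = -4 + √(287897 - 562) = -4 + √287335 ≈ 532.04)
1/(j + w) = 1/((-4 + √287335) + 126024) = 1/(126020 + √287335)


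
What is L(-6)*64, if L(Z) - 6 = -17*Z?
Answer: 6912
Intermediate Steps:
L(Z) = 6 - 17*Z
L(-6)*64 = (6 - 17*(-6))*64 = (6 + 102)*64 = 108*64 = 6912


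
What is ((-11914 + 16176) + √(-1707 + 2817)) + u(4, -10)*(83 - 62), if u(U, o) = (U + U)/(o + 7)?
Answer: 4206 + √1110 ≈ 4239.3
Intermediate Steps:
u(U, o) = 2*U/(7 + o) (u(U, o) = (2*U)/(7 + o) = 2*U/(7 + o))
((-11914 + 16176) + √(-1707 + 2817)) + u(4, -10)*(83 - 62) = ((-11914 + 16176) + √(-1707 + 2817)) + (2*4/(7 - 10))*(83 - 62) = (4262 + √1110) + (2*4/(-3))*21 = (4262 + √1110) + (2*4*(-⅓))*21 = (4262 + √1110) - 8/3*21 = (4262 + √1110) - 56 = 4206 + √1110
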